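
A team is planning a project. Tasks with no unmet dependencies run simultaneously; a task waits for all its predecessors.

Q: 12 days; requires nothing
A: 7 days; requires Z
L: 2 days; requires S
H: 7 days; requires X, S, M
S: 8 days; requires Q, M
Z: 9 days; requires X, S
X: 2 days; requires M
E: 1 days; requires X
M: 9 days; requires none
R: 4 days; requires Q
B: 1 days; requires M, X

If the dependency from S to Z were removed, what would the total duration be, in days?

27

Before: longest chain Q→S→Z→A = 12+8+9+7 = 36, finish 36.
Without S→Z, Z's earliest start moves from 20 to 11.
The longest chain is now Q→S→H = 12+8+7 = 27, so the project takes 27 days.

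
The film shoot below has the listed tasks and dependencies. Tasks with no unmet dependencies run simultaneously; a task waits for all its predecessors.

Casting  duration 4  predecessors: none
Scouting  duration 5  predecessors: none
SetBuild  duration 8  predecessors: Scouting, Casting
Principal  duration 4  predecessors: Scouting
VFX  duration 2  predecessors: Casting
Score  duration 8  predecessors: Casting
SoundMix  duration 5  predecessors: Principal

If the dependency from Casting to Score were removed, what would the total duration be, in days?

14

Original critical path: Scouting→Principal→SoundMix = 5+4+5 = 14 ⇒ 14 days.
Without Casting→Score, Score's earliest start moves from 4 to 0.
After: Scouting→Principal→SoundMix = 5+4+5 = 14 → 14 days.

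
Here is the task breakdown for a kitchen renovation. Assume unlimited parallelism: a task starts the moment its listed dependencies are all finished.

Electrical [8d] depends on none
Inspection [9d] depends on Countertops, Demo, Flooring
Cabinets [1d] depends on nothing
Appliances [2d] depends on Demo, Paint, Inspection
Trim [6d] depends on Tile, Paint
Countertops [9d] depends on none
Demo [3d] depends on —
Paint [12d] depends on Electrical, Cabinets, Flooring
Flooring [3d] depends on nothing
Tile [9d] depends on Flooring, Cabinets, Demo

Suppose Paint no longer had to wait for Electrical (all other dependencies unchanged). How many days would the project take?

Before: longest chain Electrical→Paint→Trim = 8+12+6 = 26, finish 26.
Without Electrical→Paint, Paint's earliest start moves from 8 to 3.
The longest chain is now Flooring→Paint→Trim = 3+12+6 = 21, so the project takes 21 days.

21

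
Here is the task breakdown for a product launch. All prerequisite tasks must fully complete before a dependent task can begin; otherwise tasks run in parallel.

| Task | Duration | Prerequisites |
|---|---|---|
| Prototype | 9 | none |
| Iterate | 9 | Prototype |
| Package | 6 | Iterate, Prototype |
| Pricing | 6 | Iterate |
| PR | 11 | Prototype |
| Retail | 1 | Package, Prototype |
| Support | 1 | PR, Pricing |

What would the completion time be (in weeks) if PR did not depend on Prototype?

25

Before: longest chain Prototype→Iterate→Package→Retail = 9+9+6+1 = 25, finish 25.
Without Prototype→PR, PR's earliest start moves from 9 to 0.
After: Prototype→Iterate→Package→Retail = 9+9+6+1 = 25 → 25 weeks.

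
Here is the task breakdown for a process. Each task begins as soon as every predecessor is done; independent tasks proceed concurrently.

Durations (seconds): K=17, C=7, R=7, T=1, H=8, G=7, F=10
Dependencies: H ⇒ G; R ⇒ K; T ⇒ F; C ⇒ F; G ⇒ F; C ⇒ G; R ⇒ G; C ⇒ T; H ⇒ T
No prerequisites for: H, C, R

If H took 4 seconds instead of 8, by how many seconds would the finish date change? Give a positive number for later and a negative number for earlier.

Actual critical path: H→G→F = 8+7+10 = 25 ⇒ 25 seconds.
H lies on that path, so at 4 seconds the path becomes 21 seconds.
New critical path: C→G→F = 7+7+10 = 24 ⇒ 24 seconds.
Change in finish: 24 − 25 = -1 seconds.

-1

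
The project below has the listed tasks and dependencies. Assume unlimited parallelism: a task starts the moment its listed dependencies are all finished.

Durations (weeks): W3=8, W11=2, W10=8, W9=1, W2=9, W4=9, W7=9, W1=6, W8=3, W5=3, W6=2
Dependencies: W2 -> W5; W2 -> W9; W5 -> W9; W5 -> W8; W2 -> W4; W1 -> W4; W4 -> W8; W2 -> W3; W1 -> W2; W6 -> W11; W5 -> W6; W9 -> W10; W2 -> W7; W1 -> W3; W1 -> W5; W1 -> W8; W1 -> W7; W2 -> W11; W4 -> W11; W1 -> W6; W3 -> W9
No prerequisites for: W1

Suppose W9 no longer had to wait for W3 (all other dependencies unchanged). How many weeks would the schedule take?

27

With the dependency in place, W1→W2→W3→W9→W10 = 6+9+8+1+8 = 32 sets the finish at 32 weeks.
Without W3→W9, W9's earliest start moves from 23 to 18.
After: W1→W2→W4→W8 = 6+9+9+3 = 27 → 27 weeks.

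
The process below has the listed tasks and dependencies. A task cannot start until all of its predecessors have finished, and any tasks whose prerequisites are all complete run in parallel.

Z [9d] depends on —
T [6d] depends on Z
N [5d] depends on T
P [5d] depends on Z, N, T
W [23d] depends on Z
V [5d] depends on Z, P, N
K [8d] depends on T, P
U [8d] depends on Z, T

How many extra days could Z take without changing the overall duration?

0

Critical path: Z→T→N→P→K = 9+6+5+5+8 = 33, so the finish is 33 days.
The longest chain containing Z totals 33 days.
Float = 33 − 33 = 0.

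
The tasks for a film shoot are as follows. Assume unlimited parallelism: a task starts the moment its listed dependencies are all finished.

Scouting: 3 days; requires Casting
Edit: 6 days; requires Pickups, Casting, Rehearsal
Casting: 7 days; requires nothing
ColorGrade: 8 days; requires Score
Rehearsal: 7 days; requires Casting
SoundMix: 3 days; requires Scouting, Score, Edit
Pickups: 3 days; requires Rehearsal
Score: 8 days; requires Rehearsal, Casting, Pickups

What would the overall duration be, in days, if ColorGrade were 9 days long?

34

Actual critical path: Casting→Rehearsal→Pickups→Score→ColorGrade = 7+7+3+8+8 = 33 ⇒ 33 days.
ColorGrade lies on that path, so at 9 days the path becomes 34 days.
That remains the longest chain; total 34 days.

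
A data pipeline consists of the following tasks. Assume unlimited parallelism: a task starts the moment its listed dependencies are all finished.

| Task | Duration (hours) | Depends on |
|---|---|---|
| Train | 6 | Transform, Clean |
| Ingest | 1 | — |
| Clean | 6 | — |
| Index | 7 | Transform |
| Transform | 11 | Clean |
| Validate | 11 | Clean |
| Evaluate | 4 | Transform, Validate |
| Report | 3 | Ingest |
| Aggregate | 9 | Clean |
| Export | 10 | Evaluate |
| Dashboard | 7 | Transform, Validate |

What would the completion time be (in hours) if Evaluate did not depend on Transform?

31

Original critical path: Clean→Validate→Evaluate→Export = 6+11+4+10 = 31 ⇒ 31 hours.
Dropping Transform→Evaluate doesn't change Evaluate's earliest start (17); another predecessor still binds.
The longest chain is now Clean→Validate→Evaluate→Export = 6+11+4+10 = 31, so the plan takes 31 hours.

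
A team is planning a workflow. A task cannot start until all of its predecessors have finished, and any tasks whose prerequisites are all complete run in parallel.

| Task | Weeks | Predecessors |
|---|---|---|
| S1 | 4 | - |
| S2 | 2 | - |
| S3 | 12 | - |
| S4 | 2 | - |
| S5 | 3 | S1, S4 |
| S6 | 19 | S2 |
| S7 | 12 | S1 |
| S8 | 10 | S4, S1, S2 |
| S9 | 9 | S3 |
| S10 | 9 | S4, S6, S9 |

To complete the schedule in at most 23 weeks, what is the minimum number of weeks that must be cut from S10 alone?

7

Current finish: 30 weeks; target: 23.
S10 is on every critical path, so each week cut from S10 cuts the finish by one (this holds down to a finish of 22).
Need 30 − 23 = 7 weeks off S10 → S10 becomes 2 weeks, finish becomes 23.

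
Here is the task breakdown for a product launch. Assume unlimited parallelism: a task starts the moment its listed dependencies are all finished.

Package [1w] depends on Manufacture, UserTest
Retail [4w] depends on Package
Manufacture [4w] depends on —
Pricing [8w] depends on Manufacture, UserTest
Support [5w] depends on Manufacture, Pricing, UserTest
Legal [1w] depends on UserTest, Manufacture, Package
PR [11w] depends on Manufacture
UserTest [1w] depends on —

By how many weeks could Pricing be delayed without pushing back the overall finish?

Manufacture→Pricing→Support = 4+8+5 = 17 sets the makespan at 17 weeks.
The longest chain containing Pricing totals 17 weeks.
Slack of Pricing = 4 − 4 = 0 weeks.

0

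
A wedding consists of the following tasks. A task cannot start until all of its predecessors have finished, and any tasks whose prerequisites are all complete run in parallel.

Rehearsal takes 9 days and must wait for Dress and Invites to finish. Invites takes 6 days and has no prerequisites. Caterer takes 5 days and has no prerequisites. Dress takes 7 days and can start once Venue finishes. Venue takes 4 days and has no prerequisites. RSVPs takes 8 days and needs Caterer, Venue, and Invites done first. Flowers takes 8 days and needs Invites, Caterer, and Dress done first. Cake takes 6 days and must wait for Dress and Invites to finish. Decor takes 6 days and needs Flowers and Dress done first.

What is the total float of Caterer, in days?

6

Critical path: Venue→Dress→Flowers→Decor = 4+7+8+6 = 25, so the finish is 25 days.
Longest path through Caterer: 19 days (earliest finish 5, latest finish 11).
Slack of Caterer = 6 − 0 = 6 days.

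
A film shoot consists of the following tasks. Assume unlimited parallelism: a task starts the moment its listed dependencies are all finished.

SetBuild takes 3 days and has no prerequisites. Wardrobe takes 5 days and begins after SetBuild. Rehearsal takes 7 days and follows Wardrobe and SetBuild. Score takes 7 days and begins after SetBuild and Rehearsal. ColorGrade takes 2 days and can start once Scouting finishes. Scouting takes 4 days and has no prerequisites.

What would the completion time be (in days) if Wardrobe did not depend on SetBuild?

With the dependency in place, SetBuild→Wardrobe→Rehearsal→Score = 3+5+7+7 = 22 sets the finish at 22 days.
Without SetBuild→Wardrobe, Wardrobe's earliest start moves from 3 to 0.
The longest chain is now Wardrobe→Rehearsal→Score = 5+7+7 = 19, so the job takes 19 days.

19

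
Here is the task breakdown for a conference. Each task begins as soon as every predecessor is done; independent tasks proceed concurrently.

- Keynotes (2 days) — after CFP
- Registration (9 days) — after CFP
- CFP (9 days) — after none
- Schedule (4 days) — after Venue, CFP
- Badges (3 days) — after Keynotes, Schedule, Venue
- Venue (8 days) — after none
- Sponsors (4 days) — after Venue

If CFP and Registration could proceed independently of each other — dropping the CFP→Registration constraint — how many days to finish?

With the dependency in place, CFP→Registration = 9+9 = 18 sets the finish at 18 days.
Without CFP→Registration, Registration's earliest start moves from 9 to 0.
New critical path: CFP→Schedule→Badges = 9+4+3 = 16 ⇒ 16 days.

16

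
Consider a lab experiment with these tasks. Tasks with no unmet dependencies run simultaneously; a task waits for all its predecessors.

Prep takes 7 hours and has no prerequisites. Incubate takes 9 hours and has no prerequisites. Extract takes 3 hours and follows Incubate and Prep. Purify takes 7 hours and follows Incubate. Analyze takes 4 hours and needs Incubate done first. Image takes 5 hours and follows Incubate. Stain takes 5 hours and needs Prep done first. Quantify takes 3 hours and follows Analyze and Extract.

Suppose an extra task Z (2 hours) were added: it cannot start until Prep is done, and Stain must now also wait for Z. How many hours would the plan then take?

16

Originally the plan takes 16 hours.
With Z inserted, Stain now waits for max(Prep, Z).
New critical path: Incubate→Purify = 9+7 = 16 ⇒ 16 hours.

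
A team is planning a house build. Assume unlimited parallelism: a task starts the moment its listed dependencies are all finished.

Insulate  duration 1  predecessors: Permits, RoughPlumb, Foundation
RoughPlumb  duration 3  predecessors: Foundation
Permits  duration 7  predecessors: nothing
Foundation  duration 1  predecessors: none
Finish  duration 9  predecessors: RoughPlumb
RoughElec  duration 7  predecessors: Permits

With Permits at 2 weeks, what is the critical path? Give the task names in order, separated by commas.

Foundation, RoughPlumb, Finish

As given, the longest chain is Permits→RoughElec = 7+7 = 14, so the finish is 14 weeks.
Permits is on the critical path; changing it to 2 makes that path 9 weeks.
The binding chain switches to Foundation→RoughPlumb→Finish = 1+3+9 = 13; finish 13 weeks.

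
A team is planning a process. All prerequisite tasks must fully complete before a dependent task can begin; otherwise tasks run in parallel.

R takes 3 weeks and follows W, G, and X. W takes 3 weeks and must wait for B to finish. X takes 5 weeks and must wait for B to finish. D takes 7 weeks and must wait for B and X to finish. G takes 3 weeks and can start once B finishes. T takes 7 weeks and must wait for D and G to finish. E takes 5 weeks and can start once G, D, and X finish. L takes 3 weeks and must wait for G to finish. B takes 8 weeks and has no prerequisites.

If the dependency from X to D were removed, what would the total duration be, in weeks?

22

Original critical path: B→X→D→T = 8+5+7+7 = 27 ⇒ 27 weeks.
Without X→D, D's earliest start moves from 13 to 8.
After: B→D→T = 8+7+7 = 22 → 22 weeks.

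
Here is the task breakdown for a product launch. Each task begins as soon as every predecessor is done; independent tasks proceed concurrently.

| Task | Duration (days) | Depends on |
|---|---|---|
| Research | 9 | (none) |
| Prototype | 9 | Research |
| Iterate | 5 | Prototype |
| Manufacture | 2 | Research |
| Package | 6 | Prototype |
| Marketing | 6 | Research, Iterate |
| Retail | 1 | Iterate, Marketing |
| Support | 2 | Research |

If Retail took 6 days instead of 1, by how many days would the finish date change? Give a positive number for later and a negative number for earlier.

5

Baseline: Research→Prototype→Iterate→Marketing→Retail = 9+9+5+6+1 = 30 → 30 days.
Retail is on the critical path; changing it to 6 makes that path 35 days.
No other chain overtakes it, so the finish is 35 days.
Change in finish: 35 − 30 = +5 days.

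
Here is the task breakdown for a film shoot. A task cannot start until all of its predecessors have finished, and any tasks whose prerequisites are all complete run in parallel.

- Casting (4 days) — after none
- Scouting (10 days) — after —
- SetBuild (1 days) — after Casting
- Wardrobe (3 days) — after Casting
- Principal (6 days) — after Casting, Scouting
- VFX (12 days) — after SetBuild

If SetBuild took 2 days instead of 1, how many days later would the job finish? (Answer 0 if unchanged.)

As given, the longest chain is Casting→SetBuild→VFX = 4+1+12 = 17, so the finish is 17 days.
Since SetBuild is critical, the +1 change carries straight to that chain (now 18 days).
The critical path is still Casting→SetBuild→VFX; finish is now 18 days.
Change in finish: 18 − 17 = +1 days.

1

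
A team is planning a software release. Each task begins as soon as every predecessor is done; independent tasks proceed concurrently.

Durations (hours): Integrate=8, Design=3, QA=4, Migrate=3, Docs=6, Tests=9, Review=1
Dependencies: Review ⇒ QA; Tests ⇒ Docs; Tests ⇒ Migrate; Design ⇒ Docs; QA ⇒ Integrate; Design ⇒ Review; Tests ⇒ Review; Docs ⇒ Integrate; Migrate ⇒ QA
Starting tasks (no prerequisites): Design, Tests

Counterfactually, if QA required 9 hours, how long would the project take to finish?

29

Critical path before the change: Tests→Migrate→QA→Integrate = 9+3+4+8 = 24 giving 24 hours.
QA is on the critical path; changing it to 9 makes that path 29 hours.
No other chain overtakes it, so the finish is 29 hours.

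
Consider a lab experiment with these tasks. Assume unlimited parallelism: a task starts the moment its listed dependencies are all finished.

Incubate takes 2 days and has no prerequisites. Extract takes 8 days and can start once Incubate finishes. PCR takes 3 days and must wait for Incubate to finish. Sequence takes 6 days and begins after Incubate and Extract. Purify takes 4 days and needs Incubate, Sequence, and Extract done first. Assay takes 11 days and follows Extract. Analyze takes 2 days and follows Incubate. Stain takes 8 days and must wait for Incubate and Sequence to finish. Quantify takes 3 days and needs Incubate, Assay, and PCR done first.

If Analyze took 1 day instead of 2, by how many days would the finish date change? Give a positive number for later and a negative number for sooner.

Baseline: Incubate→Extract→Sequence→Stain = 2+8+6+8 = 24 → 24 days.
Analyze has 20 days of float (longest path through it is 4).
The critical path is still Incubate→Extract→Sequence→Stain; finish is now 24 days.
Change in finish: 24 − 24 = +0 days.

0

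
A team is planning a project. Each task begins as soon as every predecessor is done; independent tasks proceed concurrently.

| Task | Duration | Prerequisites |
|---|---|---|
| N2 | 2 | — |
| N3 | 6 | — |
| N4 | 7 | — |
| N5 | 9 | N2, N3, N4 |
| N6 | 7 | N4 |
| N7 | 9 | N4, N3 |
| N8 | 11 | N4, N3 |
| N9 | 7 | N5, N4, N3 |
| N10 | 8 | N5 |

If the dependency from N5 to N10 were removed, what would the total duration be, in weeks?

23

With the dependency in place, N4→N5→N10 = 7+9+8 = 24 sets the finish at 24 weeks.
Without N5→N10, N10's earliest start moves from 16 to 0.
After: N4→N5→N9 = 7+9+7 = 23 → 23 weeks.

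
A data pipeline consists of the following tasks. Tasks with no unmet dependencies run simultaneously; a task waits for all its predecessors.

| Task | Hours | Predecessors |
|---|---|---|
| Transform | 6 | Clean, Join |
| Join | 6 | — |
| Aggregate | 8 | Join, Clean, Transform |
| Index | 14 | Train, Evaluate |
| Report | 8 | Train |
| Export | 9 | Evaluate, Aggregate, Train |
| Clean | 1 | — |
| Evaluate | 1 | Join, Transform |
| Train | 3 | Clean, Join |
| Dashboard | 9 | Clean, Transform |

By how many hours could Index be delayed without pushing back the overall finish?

2

Join→Transform→Aggregate→Export = 6+6+8+9 = 29 sets the makespan at 29 hours.
The longest chain containing Index totals 27 hours.
So Index can slip 29 − 27 = 2 hours.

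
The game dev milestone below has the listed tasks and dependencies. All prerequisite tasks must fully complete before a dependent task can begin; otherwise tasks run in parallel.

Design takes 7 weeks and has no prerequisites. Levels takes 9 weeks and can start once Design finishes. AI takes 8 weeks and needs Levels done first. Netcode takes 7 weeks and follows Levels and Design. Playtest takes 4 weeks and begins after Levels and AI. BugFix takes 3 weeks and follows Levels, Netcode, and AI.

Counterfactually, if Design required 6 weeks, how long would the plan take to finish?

Critical path before the change: Design→Levels→AI→Playtest = 7+9+8+4 = 28 giving 28 weeks.
Design lies on that path, so at 6 weeks the path becomes 27 weeks.
The critical path is still Design→Levels→AI→Playtest; finish is now 27 weeks.

27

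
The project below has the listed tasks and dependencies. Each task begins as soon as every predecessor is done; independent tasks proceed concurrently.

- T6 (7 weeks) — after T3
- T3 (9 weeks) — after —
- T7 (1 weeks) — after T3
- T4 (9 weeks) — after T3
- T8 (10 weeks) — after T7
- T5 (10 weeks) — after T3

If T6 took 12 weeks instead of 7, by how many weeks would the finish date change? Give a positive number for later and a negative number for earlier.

1

The binding path is T3→T7→T8 = 9+1+10 = 20; finish at 20 weeks.
T6 is off the critical path — its longest chain is 16 weeks, giving 4 of slack.
The binding chain switches to T3→T6 = 9+12 = 21; finish 21 weeks.
Change in finish: 21 − 20 = +1 weeks.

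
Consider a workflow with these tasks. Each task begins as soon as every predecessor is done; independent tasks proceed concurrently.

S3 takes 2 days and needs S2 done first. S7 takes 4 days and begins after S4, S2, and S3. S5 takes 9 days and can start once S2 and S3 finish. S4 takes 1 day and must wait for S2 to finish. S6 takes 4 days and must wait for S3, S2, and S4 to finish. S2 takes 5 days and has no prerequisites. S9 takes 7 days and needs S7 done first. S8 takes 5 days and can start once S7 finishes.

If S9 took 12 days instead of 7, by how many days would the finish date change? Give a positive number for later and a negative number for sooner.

5

Critical path before the change: S2→S3→S7→S9 = 5+2+4+7 = 18 giving 18 days.
S9 lies on that path, so at 12 days the path becomes 23 days.
The critical path is still S2→S3→S7→S9; finish is now 23 days.
Change in finish: 23 − 18 = +5 days.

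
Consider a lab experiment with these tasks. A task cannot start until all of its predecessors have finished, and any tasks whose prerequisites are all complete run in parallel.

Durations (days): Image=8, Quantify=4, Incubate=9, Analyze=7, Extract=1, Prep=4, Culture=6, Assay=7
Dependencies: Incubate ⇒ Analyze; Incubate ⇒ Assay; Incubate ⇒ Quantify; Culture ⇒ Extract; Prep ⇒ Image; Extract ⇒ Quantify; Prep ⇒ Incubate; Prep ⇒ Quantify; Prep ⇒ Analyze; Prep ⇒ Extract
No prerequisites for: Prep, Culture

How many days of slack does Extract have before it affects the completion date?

Prep→Incubate→Assay = 4+9+7 = 20 sets the makespan at 20 days.
Longest path through Extract: 11 days (earliest finish 7, latest finish 16).
Float = 20 − 11 = 9.

9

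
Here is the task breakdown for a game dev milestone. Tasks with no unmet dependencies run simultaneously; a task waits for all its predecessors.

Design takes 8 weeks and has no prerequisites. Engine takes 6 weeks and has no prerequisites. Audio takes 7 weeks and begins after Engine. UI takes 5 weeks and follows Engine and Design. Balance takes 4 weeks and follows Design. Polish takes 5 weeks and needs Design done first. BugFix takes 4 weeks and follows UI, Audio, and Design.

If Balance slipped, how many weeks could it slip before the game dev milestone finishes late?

5

Design→UI→BugFix = 8+5+4 = 17 sets the makespan at 17 weeks.
Balance finishes as early as 12 and must finish by 17.
Float = 17 − 12 = 5.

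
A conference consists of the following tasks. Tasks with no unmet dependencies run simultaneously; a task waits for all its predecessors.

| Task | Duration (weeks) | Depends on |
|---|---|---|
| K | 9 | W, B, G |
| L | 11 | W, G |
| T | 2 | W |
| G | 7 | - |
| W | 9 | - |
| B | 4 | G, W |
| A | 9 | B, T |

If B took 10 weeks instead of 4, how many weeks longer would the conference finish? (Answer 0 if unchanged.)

Actual critical path: W→B→K = 9+4+9 = 22 ⇒ 22 weeks.
B lies on that path, so at 10 weeks the path becomes 28 weeks.
That remains the longest chain; total 28 weeks.
Change in finish: 28 − 22 = +6 weeks.

6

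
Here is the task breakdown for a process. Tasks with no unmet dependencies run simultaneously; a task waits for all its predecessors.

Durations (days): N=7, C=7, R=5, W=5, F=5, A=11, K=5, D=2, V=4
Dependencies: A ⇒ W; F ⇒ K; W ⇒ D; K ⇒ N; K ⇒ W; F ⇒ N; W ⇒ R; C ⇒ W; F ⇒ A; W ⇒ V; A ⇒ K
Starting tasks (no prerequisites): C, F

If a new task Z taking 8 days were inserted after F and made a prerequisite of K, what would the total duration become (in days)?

31

Originally the schedule takes 31 days.
With Z inserted, K now waits for max(A, F, Z).
New critical path: F→A→K→W→R = 5+11+5+5+5 = 31 ⇒ 31 days.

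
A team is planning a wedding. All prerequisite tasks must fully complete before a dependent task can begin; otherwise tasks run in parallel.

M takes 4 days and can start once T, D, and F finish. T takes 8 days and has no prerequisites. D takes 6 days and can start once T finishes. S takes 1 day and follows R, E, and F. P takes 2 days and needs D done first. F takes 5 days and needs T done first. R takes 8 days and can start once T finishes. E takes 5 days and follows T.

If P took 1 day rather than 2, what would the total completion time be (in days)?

Critical path before the change: T→D→M = 8+6+4 = 18 giving 18 days.
P has 2 days of float (longest path through it is 16).
That remains the longest chain; total 18 days.

18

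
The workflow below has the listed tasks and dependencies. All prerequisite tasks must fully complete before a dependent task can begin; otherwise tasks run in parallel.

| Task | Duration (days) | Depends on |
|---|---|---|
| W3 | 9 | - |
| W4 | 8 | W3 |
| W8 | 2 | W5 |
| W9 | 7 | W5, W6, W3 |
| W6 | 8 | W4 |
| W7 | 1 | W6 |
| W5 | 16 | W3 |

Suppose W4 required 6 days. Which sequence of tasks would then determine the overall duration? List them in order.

W3, W5, W9

Baseline: W3→W4→W6→W9 = 9+8+8+7 = 32 → 32 days.
W4 is on the critical path; changing it to 6 makes that path 30 days.
New critical path: W3→W5→W9 = 9+16+7 = 32 ⇒ 32 days.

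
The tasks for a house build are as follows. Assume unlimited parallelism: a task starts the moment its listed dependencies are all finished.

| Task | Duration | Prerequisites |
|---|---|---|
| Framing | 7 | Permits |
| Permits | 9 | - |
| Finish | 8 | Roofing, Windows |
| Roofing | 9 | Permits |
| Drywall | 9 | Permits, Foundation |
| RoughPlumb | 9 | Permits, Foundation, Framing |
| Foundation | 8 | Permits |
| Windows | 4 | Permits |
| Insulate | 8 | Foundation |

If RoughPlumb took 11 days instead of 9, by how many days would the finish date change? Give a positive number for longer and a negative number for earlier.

Actual critical path: Permits→Foundation→RoughPlumb = 9+8+9 = 26 ⇒ 26 days.
RoughPlumb is on the critical path; changing it to 11 makes that path 28 days.
No other chain overtakes it, so the finish is 28 days.
Change in finish: 28 − 26 = +2 days.

2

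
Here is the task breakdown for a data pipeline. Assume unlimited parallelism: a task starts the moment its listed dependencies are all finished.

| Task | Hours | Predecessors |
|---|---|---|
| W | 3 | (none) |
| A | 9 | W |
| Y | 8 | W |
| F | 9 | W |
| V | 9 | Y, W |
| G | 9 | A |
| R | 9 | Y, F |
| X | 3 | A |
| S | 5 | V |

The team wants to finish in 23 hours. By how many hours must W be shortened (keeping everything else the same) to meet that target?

2

Current finish: 25 hours; target: 23.
W is on every critical path, so each hour cut from W cuts the finish by one (this holds down to a finish of 23).
Need 25 − 23 = 2 hours off W → W becomes 1 hour, finish becomes 23.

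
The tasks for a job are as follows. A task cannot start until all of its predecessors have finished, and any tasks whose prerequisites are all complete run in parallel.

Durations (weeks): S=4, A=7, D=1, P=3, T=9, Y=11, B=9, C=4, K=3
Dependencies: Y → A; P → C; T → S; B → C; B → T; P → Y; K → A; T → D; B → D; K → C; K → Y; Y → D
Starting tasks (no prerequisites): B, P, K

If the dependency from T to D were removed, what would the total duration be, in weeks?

Original critical path: B→T→S = 9+9+4 = 22 ⇒ 22 weeks.
Without T→D, D's earliest start moves from 18 to 14.
After: B→T→S = 9+9+4 = 22 → 22 weeks.

22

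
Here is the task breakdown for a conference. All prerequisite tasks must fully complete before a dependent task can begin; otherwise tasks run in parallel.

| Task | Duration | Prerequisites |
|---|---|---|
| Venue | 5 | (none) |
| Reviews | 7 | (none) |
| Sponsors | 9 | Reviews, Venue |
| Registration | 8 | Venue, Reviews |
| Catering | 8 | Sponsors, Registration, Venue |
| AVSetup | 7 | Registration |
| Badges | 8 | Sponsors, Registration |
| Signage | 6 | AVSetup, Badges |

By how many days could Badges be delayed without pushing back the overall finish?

Critical path: Reviews→Sponsors→Badges→Signage = 7+9+8+6 = 30, so the finish is 30 days.
Longest path through Badges: 30 days (earliest finish 24, latest finish 24).
Slack of Badges = 16 − 16 = 0 days.

0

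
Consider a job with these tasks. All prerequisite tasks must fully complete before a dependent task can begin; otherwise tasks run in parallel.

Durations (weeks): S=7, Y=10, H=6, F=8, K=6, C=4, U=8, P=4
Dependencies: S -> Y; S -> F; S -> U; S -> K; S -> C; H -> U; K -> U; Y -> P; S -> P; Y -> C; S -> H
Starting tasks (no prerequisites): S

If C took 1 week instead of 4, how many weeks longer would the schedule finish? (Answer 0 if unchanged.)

0

Baseline: S→Y→C = 7+10+4 = 21 → 21 weeks.
Since C is critical, the -3 change carries straight to that chain (now 18 weeks).
New critical path: S→Y→P = 7+10+4 = 21 ⇒ 21 weeks.
Change in finish: 21 − 21 = +0 weeks.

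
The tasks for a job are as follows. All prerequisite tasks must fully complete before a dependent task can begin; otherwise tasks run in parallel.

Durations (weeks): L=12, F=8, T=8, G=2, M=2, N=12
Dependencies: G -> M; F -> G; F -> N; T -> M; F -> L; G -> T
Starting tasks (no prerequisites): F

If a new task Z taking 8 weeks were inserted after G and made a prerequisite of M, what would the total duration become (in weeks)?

20

Originally the schedule takes 20 weeks.
With Z inserted, M now waits for max(G, T, Z).
New critical path: F→G→Z→M = 8+2+8+2 = 20 ⇒ 20 weeks.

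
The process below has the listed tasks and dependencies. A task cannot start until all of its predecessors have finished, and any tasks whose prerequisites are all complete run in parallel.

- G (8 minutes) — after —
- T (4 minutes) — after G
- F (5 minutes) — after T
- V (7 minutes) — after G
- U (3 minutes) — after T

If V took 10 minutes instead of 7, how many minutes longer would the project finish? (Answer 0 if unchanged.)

1

Actual critical path: G→T→F = 8+4+5 = 17 ⇒ 17 minutes.
The longest path through V is only 15 minutes, so V has float 2.
New critical path: G→V = 8+10 = 18 ⇒ 18 minutes.
Change in finish: 18 − 17 = +1 minutes.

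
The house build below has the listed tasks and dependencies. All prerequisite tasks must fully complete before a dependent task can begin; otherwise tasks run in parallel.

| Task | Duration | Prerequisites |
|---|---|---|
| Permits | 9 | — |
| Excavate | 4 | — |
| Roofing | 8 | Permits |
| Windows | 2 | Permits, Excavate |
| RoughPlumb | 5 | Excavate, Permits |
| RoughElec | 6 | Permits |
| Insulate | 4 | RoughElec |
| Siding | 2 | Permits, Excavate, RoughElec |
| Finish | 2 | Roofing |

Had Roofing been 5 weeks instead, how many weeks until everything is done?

Actual critical path: Permits→Roofing→Finish = 9+8+2 = 19 ⇒ 19 weeks.
Roofing is on the critical path; changing it to 5 makes that path 16 weeks.
Now Permits→RoughElec→Insulate = 9+6+4 = 19 is longest, so the finish becomes 19 weeks.

19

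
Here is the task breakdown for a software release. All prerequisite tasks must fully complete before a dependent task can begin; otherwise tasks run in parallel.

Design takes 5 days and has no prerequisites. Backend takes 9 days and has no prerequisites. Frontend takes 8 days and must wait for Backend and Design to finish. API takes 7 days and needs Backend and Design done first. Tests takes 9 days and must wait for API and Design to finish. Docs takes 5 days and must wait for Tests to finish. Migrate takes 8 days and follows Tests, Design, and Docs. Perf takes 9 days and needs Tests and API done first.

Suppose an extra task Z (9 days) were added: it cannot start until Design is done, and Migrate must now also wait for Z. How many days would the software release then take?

Originally the software release takes 38 days.
With Z inserted, Migrate now waits for max(Tests, Design, Docs, Z).
New critical path: Backend→API→Tests→Docs→Migrate = 9+7+9+5+8 = 38 ⇒ 38 days.

38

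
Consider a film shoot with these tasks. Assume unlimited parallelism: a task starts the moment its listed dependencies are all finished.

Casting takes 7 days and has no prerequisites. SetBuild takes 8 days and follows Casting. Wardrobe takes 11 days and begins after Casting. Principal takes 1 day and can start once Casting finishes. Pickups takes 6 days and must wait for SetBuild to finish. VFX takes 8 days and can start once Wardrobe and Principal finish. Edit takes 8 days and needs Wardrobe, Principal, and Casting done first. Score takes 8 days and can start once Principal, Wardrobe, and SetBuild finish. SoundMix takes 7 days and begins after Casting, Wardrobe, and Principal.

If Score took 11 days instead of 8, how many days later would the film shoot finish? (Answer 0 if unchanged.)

Baseline: Casting→Wardrobe→Score = 7+11+8 = 26 → 26 days.
Score is on the critical path; changing it to 11 makes that path 29 days.
That remains the longest chain; total 29 days.
Change in finish: 29 − 26 = +3 days.

3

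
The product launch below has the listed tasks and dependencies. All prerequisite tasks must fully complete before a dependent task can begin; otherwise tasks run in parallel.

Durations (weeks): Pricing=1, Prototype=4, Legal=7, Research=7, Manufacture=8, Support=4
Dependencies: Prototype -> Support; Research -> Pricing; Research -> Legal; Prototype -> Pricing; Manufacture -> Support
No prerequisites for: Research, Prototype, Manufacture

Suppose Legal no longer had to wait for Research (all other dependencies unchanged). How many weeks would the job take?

Original critical path: Research→Legal = 7+7 = 14 ⇒ 14 weeks.
Without Research→Legal, Legal's earliest start moves from 7 to 0.
The longest chain is now Manufacture→Support = 8+4 = 12, so the job takes 12 weeks.

12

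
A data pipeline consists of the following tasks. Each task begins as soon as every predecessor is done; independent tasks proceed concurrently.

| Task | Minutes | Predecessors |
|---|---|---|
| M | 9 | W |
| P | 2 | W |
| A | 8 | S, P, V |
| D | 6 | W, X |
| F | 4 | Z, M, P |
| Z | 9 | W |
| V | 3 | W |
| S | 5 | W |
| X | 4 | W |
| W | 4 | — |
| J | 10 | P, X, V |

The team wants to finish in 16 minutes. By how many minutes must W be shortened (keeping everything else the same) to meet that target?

Current finish: 18 minutes; target: 16.
W is on every critical path, so each minute cut from W cuts the finish by one (this holds down to a finish of 15).
Need 18 − 16 = 2 minutes off W → W becomes 2 minutes, finish becomes 16.

2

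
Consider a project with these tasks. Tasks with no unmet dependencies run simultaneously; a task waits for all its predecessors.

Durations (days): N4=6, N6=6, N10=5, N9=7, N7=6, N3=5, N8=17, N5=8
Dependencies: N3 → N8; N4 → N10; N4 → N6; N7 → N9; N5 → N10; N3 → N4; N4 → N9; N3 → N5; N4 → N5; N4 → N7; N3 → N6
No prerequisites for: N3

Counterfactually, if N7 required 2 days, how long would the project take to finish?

Critical path before the change: N3→N4→N7→N9 = 5+6+6+7 = 24 giving 24 days.
N7 is on the critical path; changing it to 2 makes that path 20 days.
The binding chain switches to N3→N4→N5→N10 = 5+6+8+5 = 24; finish 24 days.

24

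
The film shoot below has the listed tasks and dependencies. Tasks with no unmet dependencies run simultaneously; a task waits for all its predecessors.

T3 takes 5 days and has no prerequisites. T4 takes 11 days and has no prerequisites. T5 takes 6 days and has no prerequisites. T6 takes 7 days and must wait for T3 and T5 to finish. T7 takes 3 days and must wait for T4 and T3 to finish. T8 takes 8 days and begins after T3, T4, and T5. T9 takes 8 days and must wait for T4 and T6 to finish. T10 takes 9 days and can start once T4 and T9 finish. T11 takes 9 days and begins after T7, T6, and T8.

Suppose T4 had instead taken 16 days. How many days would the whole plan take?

Actual critical path: T5→T6→T9→T10 = 6+7+8+9 = 30 ⇒ 30 days.
The longest path through T4 is only 28 days, so T4 has float 2.
New critical path: T4→T8→T11 = 16+8+9 = 33 ⇒ 33 days.

33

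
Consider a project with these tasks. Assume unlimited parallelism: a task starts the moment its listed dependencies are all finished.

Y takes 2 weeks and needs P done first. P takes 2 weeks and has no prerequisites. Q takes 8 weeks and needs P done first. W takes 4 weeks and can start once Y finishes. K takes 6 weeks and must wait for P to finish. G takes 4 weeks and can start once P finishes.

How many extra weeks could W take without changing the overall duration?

P→Q = 2+8 = 10 sets the makespan at 10 weeks.
Longest path through W: 8 weeks (earliest finish 8, latest finish 10).
Slack of W = 6 − 4 = 2 weeks.

2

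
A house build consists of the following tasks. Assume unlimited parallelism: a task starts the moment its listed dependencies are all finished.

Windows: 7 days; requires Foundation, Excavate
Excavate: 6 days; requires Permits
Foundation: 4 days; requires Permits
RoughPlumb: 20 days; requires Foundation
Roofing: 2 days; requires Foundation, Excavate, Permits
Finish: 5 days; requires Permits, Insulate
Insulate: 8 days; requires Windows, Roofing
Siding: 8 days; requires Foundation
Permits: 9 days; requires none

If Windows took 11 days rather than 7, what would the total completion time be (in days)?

Actual critical path: Permits→Excavate→Windows→Insulate→Finish = 9+6+7+8+5 = 35 ⇒ 35 days.
Windows lies on that path, so at 11 days the path becomes 39 days.
The critical path is still Permits→Excavate→Windows→Insulate→Finish; finish is now 39 days.

39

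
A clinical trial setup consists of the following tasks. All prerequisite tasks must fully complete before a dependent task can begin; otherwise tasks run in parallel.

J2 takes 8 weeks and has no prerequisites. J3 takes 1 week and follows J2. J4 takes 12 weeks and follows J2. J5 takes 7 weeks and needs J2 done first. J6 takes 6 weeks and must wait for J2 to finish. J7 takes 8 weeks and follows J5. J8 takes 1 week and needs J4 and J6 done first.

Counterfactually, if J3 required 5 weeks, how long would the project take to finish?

23

The binding path is J2→J5→J7 = 8+7+8 = 23; finish at 23 weeks.
J3 is off the critical path — its longest chain is 9 weeks, giving 14 of slack.
That remains the longest chain; total 23 weeks.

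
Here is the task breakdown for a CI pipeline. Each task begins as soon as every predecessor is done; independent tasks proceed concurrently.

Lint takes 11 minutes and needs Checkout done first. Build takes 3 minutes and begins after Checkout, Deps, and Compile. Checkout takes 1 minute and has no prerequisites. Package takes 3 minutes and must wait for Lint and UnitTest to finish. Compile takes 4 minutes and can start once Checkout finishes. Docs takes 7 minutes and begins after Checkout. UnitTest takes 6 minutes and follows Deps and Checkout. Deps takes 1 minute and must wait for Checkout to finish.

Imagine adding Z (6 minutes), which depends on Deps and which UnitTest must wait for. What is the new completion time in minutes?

17

Originally the schedule takes 15 minutes.
With Z inserted, UnitTest now waits for max(Deps, Checkout, Z).
New critical path: Checkout→Deps→Z→UnitTest→Package = 1+1+6+6+3 = 17 ⇒ 17 minutes.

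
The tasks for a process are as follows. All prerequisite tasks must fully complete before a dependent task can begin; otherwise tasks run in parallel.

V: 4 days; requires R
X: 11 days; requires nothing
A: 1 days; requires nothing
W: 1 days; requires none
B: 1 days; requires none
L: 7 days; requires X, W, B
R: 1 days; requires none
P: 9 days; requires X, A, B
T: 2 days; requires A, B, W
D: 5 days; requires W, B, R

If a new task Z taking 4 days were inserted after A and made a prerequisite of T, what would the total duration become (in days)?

Originally the plan takes 20 days.
With Z inserted, T now waits for max(A, B, W, Z).
New critical path: X→P = 11+9 = 20 ⇒ 20 days.

20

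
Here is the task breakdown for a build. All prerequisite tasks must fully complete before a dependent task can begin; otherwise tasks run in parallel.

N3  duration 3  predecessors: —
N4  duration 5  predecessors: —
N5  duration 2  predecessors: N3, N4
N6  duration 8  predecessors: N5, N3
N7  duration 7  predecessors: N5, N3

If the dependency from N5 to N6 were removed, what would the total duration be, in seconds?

14

With the dependency in place, N4→N5→N6 = 5+2+8 = 15 sets the finish at 15 seconds.
Without N5→N6, N6's earliest start moves from 7 to 3.
The longest chain is now N4→N5→N7 = 5+2+7 = 14, so the project takes 14 seconds.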